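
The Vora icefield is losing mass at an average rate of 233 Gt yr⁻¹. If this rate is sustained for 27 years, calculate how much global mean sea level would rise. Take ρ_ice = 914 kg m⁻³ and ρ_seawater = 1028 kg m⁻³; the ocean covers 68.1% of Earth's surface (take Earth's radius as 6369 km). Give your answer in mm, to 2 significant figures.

Total mass lost = 233 Gt/yr × 27 yr = 6291 Gt = 6.291×10^15 kg.
ρ_w = 1028 kg m⁻³, so water volume = 6.291×10^15 / 1028 = 6.120×10^12 m³.
Δh = 6.120×10^12 / 3.47×10^14 = 0.0176 m = 18 mm.

≈ 18 mm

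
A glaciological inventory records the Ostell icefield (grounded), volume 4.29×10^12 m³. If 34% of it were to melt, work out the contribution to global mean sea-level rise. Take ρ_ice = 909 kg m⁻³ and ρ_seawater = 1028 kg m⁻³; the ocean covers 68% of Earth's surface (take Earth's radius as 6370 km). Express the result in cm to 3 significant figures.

≈ 0.372 cm

Ostell: 0.34 × 4.29×10^12 m³ × (909/1028) = 1.290×10^12 m³ of water.
Spread over 3.47×10^14 m² of ocean, Δh = 1.290×10^12 / 3.47×10^14 = 3.72×10^-3 m = 0.372 cm.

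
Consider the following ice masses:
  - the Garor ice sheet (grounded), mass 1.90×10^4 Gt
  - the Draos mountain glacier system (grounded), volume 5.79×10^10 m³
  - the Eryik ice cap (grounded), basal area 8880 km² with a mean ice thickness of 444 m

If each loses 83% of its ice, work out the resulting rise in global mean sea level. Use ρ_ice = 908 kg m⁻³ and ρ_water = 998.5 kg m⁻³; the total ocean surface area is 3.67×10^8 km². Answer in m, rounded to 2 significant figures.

Garor: 0.83 × 1.90×10^4 Gt = 1.577×10^16 kg; dividing by ρ_w = 998.5 kg m⁻³ gives 1.579×10^13 m³ of water.
Draos: 0.83 × 5.79×10^10 m³ × (908/998.5) = 4.370×10^10 m³ of water.
Eryik: ice volume = 8880 km² × 444 m = 3943 km³; 0.83 × 3943 × (908/998.5) = 2976 km³ of water.
Total added water ≈ 1.881×10^13 m³ over 3.67×10^14 m² → Δh = 0.0513 m.

≈ 0.051 m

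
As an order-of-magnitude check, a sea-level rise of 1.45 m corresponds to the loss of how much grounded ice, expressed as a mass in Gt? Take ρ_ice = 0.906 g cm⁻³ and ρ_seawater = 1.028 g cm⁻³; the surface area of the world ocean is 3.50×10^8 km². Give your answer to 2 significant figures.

Required water volume = Δh × A = 1.45 m × 3.50×10^14 m² = 5.075×10^14 m³.
ρ_w = 1.028 g cm⁻³ = 1028 kg m⁻³, so the mass of water = 5.075×10^14 m³ × 1028 kg m⁻³ = 5.217×10^17 kg = 5.2×10^5 Gt (and the same mass of ice, by conservation).

≈ 5.2×10^5 Gt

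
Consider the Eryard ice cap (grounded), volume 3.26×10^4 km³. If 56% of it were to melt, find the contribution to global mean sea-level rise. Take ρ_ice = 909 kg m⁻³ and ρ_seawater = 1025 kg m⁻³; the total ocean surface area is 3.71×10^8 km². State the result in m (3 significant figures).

≈ 0.0436 m

Eryard: 0.56 × 3.26×10^4 km³ × (909/1025) = 1.619×10^4 km³ of water.
Spread over 3.71×10^14 m² of ocean, Δh = 1.619×10^13 / 3.71×10^14 = 0.0436 m.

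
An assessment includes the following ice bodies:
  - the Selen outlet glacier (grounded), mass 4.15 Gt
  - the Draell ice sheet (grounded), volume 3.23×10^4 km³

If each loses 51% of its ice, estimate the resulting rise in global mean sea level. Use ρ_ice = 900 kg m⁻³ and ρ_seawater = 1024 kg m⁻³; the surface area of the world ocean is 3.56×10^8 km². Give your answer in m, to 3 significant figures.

Selen: 0.51 × 4.15 Gt = 2.117×10^12 kg; dividing by ρ_w = 1024 kg m⁻³ gives 2.067×10^9 m³ of water.
Draell: 0.51 × 3.23×10^4 km³ × (900/1024) = 1.448×10^4 km³ of water.
Total added water ≈ 1.448×10^13 m³ over 3.56×10^14 m² → Δh = 0.0407 m.

≈ 0.0407 m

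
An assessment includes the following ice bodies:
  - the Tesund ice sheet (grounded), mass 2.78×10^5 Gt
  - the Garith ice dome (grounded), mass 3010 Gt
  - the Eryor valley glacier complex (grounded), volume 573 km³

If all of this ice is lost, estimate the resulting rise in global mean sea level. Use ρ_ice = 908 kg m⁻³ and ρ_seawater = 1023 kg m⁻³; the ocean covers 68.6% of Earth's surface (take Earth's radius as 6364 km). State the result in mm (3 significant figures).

Tesund: 2.78×10^5 Gt = 2.780×10^17 kg; dividing by ρ_w = 1023 kg m⁻³ gives 2.717×10^14 m³ of water.
Garith: 3010 Gt = 3.010×10^15 kg; dividing by ρ_w = 1023 kg m⁻³ gives 2.942×10^12 m³ of water.
Eryor: 573 km³ × (908/1023) = 508.6 km³ of water.
Total added water ≈ 2.752×10^14 m³ over 3.49×10^14 m² → Δh = 0.788 m = 788 mm.

≈ 788 mm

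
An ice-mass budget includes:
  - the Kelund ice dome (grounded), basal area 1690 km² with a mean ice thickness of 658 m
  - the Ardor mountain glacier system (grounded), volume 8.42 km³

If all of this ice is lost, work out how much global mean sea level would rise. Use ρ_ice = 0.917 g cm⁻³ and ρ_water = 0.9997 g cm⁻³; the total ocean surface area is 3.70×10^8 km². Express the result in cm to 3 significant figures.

Kelund: ice volume = 1690 km² × 658 m = 1112 km³; 1112 × (917/999.7) = 1020 km³ of water.
Ardor: 8.42 km³ × (917/999.7) = 7.723 km³ of water.
Total added water ≈ 1.028×10^12 m³ over 3.70×10^14 m² → Δh = 2.78×10^-3 m = 0.278 cm.

≈ 0.278 cm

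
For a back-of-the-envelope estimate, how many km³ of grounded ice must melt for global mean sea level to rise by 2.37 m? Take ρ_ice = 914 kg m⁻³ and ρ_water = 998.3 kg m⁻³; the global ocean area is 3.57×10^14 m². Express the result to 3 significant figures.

Required water volume = Δh × A = 2.37 m × 3.57×10^14 m² = 8.461×10^14 m³ = 8.461×10^5 km³.
Ice volume = water volume × ρ_w/ρ_ice = 8.461×10^5 × 998.3/914 = 9.24×10^5 km³.

≈ 9.24×10^5 km³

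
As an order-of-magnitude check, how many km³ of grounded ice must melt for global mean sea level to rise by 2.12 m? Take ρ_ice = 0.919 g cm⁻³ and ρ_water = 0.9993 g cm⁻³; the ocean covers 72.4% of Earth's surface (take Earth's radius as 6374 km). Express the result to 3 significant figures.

≈ 8.52×10^5 km³

Required water volume = Δh × A = 2.12 m × 3.70×10^14 m² = 7.836×10^14 m³ = 7.836×10^5 km³.
Ice volume = water volume × ρ_w/ρ_ice = 7.836×10^5 × 999.3/919 = 8.52×10^5 km³.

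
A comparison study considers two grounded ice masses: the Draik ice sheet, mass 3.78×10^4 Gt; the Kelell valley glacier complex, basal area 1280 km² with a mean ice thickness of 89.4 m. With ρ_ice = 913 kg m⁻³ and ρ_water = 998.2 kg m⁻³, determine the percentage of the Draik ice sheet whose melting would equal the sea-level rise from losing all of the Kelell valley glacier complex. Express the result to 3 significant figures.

≈ 0.276 %

Equal sea-level rise means equal mass of meltwater, i.e. equal mass of ice lost.
Ice mass of Kelell: 1.045×10^14 kg; ice mass of Draik: 3.780×10^16 kg.
Fraction required = 1.045×10^14 / 3.780×10^16 = 2.76×10^-3 → 0.276 %.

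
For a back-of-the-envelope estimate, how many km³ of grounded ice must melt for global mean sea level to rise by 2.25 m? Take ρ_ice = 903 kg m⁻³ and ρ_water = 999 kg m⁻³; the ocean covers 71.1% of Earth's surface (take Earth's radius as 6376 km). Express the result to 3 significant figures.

Required water volume = Δh × A = 2.25 m × 3.63×10^14 m² = 8.173×10^14 m³ = 8.173×10^5 km³.
Ice volume = water volume × ρ_w/ρ_ice = 8.173×10^5 × 999/903 = 9.04×10^5 km³.

≈ 9.04×10^5 km³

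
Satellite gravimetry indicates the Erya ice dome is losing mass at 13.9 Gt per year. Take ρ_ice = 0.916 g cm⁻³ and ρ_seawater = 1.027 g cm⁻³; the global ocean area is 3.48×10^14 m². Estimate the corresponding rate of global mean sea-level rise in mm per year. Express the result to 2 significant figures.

ρ_w = 1.027 g cm⁻³ = 1027 kg m⁻³. Annual water volume added = 13.9 Gt / ρ_w = 1.390×10^13 kg / 1027 kg m⁻³ = 1.353×10^10 m³.
Δh per year = 1.353×10^10 / 3.48×10^14 = 3.89×10^-5 m = 0.039 mm.

≈ 0.039 mm/yr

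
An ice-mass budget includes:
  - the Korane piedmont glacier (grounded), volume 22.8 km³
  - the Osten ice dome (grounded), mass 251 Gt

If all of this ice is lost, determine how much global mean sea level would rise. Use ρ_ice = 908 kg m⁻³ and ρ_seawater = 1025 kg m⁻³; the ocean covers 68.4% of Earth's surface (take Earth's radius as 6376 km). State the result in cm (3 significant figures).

Korane: 22.8 km³ × (908/1025) = 20.20 km³ of water.
Osten: 251 Gt = 2.510×10^14 kg; dividing by ρ_w = 1025 kg m⁻³ gives 2.449×10^11 m³ of water.
Total added water ≈ 2.651×10^11 m³ over 3.49×10^14 m² → Δh = 7.59×10^-4 m = 0.0759 cm.

≈ 0.0759 cm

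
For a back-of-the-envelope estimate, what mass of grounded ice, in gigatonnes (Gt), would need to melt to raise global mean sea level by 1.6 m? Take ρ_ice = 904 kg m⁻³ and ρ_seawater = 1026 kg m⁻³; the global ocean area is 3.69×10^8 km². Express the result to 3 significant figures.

Required water volume = Δh × A = 1.6 m × 3.69×10^14 m² = 5.904×10^14 m³.
ρ_w = 1026 kg m⁻³, so the mass of water = 5.904×10^14 m³ × 1026 kg m⁻³ = 6.058×10^17 kg = 6.06×10^5 Gt (and the same mass of ice, by conservation).

≈ 6.06×10^5 Gt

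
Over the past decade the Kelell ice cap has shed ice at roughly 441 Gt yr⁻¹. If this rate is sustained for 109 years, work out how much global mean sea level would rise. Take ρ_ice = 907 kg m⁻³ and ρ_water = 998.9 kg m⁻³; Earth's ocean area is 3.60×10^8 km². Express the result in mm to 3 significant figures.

Total mass lost = 441 Gt/yr × 109 yr = 4.807×10^4 Gt = 4.807×10^16 kg.
ρ_w = 998.9 kg m⁻³, so water volume = 4.807×10^16 / 998.9 = 4.812×10^13 m³.
Δh = 4.812×10^13 / 3.60×10^14 = 0.134 m = 134 mm.

≈ 134 mm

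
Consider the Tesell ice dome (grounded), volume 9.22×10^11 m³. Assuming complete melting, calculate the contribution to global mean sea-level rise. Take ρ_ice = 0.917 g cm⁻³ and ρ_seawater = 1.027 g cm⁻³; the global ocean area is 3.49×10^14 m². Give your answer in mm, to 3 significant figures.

≈ 2.36 mm

Tesell: 9.22×10^11 m³ × (917/1027) = 8.232×10^11 m³ of water.
Spread over 3.49×10^14 m² of ocean, Δh = 8.232×10^11 / 3.49×10^14 = 2.36×10^-3 m = 2.36 mm.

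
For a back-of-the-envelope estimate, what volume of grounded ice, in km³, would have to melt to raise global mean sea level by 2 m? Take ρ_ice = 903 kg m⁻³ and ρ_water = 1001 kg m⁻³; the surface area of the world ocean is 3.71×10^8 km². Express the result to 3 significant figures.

Required water volume = Δh × A = 2 m × 3.71×10^14 m² = 7.420×10^14 m³ = 7.420×10^5 km³.
Ice volume = water volume × ρ_w/ρ_ice = 7.420×10^5 × 1001/903 = 8.23×10^5 km³.

≈ 8.23×10^5 km³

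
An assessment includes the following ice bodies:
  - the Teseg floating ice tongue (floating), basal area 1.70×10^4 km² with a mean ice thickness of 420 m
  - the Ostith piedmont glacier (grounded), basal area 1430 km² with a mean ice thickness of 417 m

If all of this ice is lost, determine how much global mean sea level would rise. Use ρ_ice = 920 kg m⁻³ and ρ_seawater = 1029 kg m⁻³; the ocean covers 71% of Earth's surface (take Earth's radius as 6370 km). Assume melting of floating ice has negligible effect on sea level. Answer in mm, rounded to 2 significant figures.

≈ 1.5 mm

The Teseg floating ice tongue is floating and already displaces its own weight of water, so its melt adds essentially nothing to sea level.
Ostith: ice volume = 1430 km² × 417 m = 596.3 km³; 596.3 × (920/1029) = 533.1 km³ of water.
Total added water ≈ 5.331×10^11 m³ over 3.62×10^14 m² → Δh = 1.47×10^-3 m = 1.5 mm.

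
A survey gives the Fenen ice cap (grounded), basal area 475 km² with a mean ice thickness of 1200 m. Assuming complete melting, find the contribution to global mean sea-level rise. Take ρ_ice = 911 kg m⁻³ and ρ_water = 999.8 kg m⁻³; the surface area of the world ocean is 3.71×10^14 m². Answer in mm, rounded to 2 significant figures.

Fenen: ice volume = 475 km² × 1200 m = 570.0 km³; 570.0 × (911/999.8) = 519.4 km³ of water.
Spread over 3.71×10^14 m² of ocean, Δh = 5.194×10^11 / 3.71×10^14 = 1.40×10^-3 m = 1.4 mm.

≈ 1.4 mm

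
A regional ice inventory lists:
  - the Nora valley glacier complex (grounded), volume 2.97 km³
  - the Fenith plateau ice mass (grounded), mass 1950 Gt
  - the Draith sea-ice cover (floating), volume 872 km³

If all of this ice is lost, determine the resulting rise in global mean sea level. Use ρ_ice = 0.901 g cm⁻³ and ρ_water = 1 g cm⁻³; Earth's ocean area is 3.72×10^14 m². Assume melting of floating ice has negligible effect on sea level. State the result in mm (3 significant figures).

≈ 5.25 mm

Nora: 2.97 km³ × (901/1000) = 2.676 km³ of water.
Fenith: 1950 Gt = 1.950×10^15 kg; dividing by ρ_w = 1 g cm⁻³ = 1000 kg m⁻³ gives 1.950×10^12 m³ of water.
The Draith sea-ice cover is floating and already displaces its own weight of water, so its melt adds essentially nothing to sea level.
Total added water ≈ 1.953×10^12 m³ over 3.72×10^14 m² → Δh = 5.25×10^-3 m = 5.25 mm.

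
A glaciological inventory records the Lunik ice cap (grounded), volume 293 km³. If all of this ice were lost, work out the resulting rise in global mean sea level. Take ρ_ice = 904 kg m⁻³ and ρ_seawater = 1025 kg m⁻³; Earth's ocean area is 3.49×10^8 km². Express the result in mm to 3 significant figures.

Lunik: 293 km³ × (904/1025) = 258.4 km³ of water.
Spread over 3.49×10^14 m² of ocean, Δh = 2.584×10^11 / 3.49×10^14 = 7.40×10^-4 m = 0.740 mm.

≈ 0.740 mm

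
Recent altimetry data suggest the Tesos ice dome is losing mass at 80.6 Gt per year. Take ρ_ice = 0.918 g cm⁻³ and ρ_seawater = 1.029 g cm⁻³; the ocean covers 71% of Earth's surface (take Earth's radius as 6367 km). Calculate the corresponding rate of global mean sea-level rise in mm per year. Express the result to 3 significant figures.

≈ 0.217 mm/yr

ρ_w = 1.029 g cm⁻³ = 1029 kg m⁻³. Annual water volume added = 80.6 Gt / ρ_w = 8.060×10^13 kg / 1029 kg m⁻³ = 7.833×10^10 m³.
Δh per year = 7.833×10^10 / 3.62×10^14 = 2.17×10^-4 m = 0.217 mm.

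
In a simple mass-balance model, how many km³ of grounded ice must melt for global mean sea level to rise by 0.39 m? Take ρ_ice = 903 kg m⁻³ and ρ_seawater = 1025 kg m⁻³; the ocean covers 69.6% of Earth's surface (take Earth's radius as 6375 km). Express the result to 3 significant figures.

Required water volume = Δh × A = 0.39 m × 3.55×10^14 m² = 1.386×10^14 m³ = 1.386×10^5 km³.
Ice volume = water volume × ρ_w/ρ_ice = 1.386×10^5 × 1025/903 = 1.57×10^5 km³.

≈ 1.57×10^5 km³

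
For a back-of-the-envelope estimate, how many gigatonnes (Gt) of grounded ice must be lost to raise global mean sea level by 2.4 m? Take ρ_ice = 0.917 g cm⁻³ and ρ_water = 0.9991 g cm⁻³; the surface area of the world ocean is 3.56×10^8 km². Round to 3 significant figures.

Required water volume = Δh × A = 2.4 m × 3.56×10^14 m² = 8.544×10^14 m³.
ρ_w = 0.9991 g cm⁻³ = 999.1 kg m⁻³, so the mass of water = 8.544×10^14 m³ × 999.1 kg m⁻³ = 8.536×10^17 kg = 8.54×10^5 Gt (and the same mass of ice, by conservation).

≈ 8.54×10^5 Gt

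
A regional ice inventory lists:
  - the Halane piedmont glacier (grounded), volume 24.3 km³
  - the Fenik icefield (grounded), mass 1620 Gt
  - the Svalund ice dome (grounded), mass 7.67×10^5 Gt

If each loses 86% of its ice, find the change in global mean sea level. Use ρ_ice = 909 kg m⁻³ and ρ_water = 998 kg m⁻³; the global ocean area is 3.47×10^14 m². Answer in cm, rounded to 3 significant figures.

≈ 191 cm

Halane: 0.86 × 24.3 km³ × (909/998) = 19.03 km³ of water.
Fenik: 0.86 × 1620 Gt = 1.393×10^15 kg; dividing by ρ_w = 998 kg m⁻³ gives 1.396×10^12 m³ of water.
Svalund: 0.86 × 7.67×10^5 Gt = 6.596×10^17 kg; dividing by ρ_w = 998 kg m⁻³ gives 6.609×10^14 m³ of water.
Total added water ≈ 6.624×10^14 m³ over 3.47×10^14 m² → Δh = 1.91 m = 191 cm.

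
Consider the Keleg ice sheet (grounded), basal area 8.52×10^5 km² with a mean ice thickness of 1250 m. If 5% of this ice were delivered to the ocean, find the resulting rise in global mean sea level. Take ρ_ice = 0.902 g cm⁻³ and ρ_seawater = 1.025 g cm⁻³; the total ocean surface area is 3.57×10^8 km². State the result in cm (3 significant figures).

Keleg: ice volume = 8.52×10^5 km² × 1250 m = 1.065×10^6 km³; 0.05 × 1.065×10^6 × (902/1025) = 4.686×10^4 km³ of water.
Spread over 3.57×10^14 m² of ocean, Δh = 4.686×10^13 / 3.57×10^14 = 0.131 m = 13.1 cm.

≈ 13.1 cm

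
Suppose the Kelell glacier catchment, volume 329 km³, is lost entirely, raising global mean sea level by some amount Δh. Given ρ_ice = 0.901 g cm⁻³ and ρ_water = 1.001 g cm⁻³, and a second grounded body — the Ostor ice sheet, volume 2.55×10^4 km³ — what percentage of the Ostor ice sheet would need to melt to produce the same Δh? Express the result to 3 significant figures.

≈ 1.29 %

Equal sea-level rise means equal mass of meltwater, i.e. equal mass of ice lost.
Ice mass of Kelell: 2.964×10^14 kg; ice mass of Ostor: 2.298×10^16 kg.
Fraction required = 2.964×10^14 / 2.298×10^16 = 0.0129 → 1.29 %.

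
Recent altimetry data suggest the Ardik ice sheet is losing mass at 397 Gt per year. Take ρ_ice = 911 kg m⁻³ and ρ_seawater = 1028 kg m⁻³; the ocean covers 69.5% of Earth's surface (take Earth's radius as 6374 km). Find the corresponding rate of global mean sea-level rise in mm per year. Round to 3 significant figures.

≈ 1.09 mm/yr

ρ_w = 1028 kg m⁻³. Annual water volume added = 397 Gt / ρ_w = 3.970×10^14 kg / 1028 kg m⁻³ = 3.862×10^11 m³.
Δh per year = 3.862×10^11 / 3.55×10^14 = 1.09×10^-3 m = 1.09 mm.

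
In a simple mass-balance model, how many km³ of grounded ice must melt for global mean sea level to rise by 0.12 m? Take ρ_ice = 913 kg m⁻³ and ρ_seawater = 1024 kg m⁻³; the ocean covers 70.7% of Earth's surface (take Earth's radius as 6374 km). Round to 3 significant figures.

≈ 4.86×10^4 km³

Required water volume = Δh × A = 0.12 m × 3.61×10^14 m² = 4.331×10^13 m³ = 4.331×10^4 km³.
Ice volume = water volume × ρ_w/ρ_ice = 4.331×10^4 × 1024/913 = 4.86×10^4 km³.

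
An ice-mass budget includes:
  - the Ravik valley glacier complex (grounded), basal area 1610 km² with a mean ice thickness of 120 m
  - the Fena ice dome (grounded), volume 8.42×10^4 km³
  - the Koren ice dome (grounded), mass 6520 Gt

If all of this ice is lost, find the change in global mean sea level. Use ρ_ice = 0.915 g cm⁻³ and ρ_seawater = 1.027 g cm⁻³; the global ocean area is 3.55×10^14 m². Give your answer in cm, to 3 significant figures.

≈ 23.0 cm

Ravik: ice volume = 1610 km² × 120 m = 193.2 km³; 193.2 × (915/1027) = 172.1 km³ of water.
Fena: 8.42×10^4 km³ × (915/1027) = 7.502×10^4 km³ of water.
Koren: 6520 Gt = 6.520×10^15 kg; dividing by ρ_w = 1.027 g cm⁻³ = 1027 kg m⁻³ gives 6.349×10^12 m³ of water.
Total added water ≈ 8.154×10^13 m³ over 3.55×10^14 m² → Δh = 0.230 m = 23.0 cm.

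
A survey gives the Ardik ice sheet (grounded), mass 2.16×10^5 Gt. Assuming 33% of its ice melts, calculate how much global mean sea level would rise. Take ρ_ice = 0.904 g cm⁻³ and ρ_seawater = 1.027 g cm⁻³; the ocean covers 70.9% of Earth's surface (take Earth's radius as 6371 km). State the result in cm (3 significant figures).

≈ 19.2 cm

Ardik: 0.33 × 2.16×10^5 Gt = 7.128×10^16 kg; dividing by ρ_w = 1.027 g cm⁻³ = 1027 kg m⁻³ gives 6.941×10^13 m³ of water.
Spread over 3.62×10^14 m² of ocean, Δh = 6.941×10^13 / 3.62×10^14 = 0.192 m = 19.2 cm.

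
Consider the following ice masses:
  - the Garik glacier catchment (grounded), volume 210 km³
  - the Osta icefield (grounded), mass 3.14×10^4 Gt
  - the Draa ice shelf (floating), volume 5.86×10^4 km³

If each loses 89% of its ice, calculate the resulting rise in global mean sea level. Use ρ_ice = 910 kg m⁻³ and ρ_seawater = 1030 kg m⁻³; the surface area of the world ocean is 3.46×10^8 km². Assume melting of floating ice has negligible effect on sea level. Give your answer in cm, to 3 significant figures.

≈ 7.89 cm

Garik: 0.89 × 210 km³ × (910/1030) = 165.1 km³ of water.
Osta: 0.89 × 3.14×10^4 Gt = 2.795×10^16 kg; dividing by ρ_w = 1030 kg m⁻³ gives 2.713×10^13 m³ of water.
The Draa ice shelf is floating and already displaces its own weight of water, so its melt adds essentially nothing to sea level.
Total added water ≈ 2.730×10^13 m³ over 3.46×10^14 m² → Δh = 0.0789 m = 7.89 cm.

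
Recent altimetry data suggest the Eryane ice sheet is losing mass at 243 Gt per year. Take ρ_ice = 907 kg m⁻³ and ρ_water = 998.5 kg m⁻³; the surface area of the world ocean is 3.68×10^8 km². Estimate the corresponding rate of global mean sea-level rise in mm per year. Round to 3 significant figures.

≈ 0.661 mm/yr

ρ_w = 998.5 kg m⁻³. Annual water volume added = 243 Gt / ρ_w = 2.430×10^14 kg / 998.5 kg m⁻³ = 2.434×10^11 m³.
Δh per year = 2.434×10^11 / 3.68×10^14 = 6.61×10^-4 m = 0.661 mm.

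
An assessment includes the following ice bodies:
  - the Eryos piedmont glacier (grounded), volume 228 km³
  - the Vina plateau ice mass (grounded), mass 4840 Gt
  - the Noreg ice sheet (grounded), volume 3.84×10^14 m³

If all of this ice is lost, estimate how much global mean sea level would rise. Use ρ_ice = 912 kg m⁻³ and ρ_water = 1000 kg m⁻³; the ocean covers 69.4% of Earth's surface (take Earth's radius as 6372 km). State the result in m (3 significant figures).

Eryos: 228 km³ × (912/1000) = 207.9 km³ of water.
Vina: 4840 Gt = 4.840×10^15 kg; dividing by ρ_w = 1000 kg m⁻³ gives 4.840×10^12 m³ of water.
Noreg: 3.84×10^14 m³ × (912/1000) = 3.502×10^14 m³ of water.
Total added water ≈ 3.553×10^14 m³ over 3.54×10^14 m² → Δh = 1.00 m.

≈ 1.00 m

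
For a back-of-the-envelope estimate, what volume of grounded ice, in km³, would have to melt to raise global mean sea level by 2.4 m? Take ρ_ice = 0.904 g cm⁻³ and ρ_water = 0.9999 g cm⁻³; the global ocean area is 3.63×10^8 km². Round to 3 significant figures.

≈ 9.64×10^5 km³

Required water volume = Δh × A = 2.4 m × 3.63×10^14 m² = 8.712×10^14 m³ = 8.712×10^5 km³.
Ice volume = water volume × ρ_w/ρ_ice = 8.712×10^5 × 999.9/904 = 9.64×10^5 km³.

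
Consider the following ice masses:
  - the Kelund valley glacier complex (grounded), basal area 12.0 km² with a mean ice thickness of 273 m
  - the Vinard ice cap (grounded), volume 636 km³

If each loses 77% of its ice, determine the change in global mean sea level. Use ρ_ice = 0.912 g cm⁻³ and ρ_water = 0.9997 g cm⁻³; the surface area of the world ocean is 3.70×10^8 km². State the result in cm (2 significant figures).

Kelund: ice volume = 12.0 km² × 273 m = 3.276 km³; 0.77 × 3.276 × (912/999.7) = 2.301 km³ of water.
Vinard: 0.77 × 636 km³ × (912/999.7) = 446.8 km³ of water.
Total added water ≈ 4.491×10^11 m³ over 3.70×10^14 m² → Δh = 1.21×10^-3 m = 0.12 cm.

≈ 0.12 cm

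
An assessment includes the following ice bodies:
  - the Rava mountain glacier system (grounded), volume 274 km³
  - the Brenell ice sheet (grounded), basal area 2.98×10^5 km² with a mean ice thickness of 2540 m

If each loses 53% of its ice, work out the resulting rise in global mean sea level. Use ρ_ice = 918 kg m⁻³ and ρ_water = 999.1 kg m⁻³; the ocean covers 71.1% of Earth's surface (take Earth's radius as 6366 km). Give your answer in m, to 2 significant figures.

≈ 1.0 m

Rava: 0.53 × 274 km³ × (918/999.1) = 133.4 km³ of water.
Brenell: ice volume = 2.98×10^5 km² × 2540 m = 7.569×10^5 km³; 0.53 × 7.569×10^5 × (918/999.1) = 3.686×10^5 km³ of water.
Total added water ≈ 3.687×10^14 m³ over 3.62×10^14 m² → Δh = 1.02 m.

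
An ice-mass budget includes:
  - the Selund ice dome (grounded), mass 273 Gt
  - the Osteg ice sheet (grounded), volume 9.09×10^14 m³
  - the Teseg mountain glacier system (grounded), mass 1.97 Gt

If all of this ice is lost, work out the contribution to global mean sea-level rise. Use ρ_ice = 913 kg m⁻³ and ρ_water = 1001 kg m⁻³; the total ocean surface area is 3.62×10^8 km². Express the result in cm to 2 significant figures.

≈ 230 cm

Selund: 273 Gt = 2.730×10^14 kg; dividing by ρ_w = 1001 kg m⁻³ gives 2.727×10^11 m³ of water.
Osteg: 9.09×10^14 m³ × (913/1001) = 8.291×10^14 m³ of water.
Teseg: 1.97 Gt = 1.970×10^12 kg; dividing by ρ_w = 1001 kg m⁻³ gives 1.968×10^9 m³ of water.
Total added water ≈ 8.294×10^14 m³ over 3.62×10^14 m² → Δh = 2.29 m = 230 cm.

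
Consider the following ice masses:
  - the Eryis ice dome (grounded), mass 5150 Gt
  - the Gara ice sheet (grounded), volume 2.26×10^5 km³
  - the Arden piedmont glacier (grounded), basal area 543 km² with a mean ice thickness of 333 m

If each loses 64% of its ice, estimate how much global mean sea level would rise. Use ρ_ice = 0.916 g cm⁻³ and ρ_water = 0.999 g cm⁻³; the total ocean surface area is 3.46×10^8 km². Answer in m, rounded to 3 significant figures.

≈ 0.393 m

Eryis: 0.64 × 5150 Gt = 3.296×10^15 kg; dividing by ρ_w = 0.999 g cm⁻³ = 999 kg m⁻³ gives 3.299×10^12 m³ of water.
Gara: 0.64 × 2.26×10^5 km³ × (916/999) = 1.326×10^5 km³ of water.
Arden: ice volume = 543 km² × 333 m = 180.8 km³; 0.64 × 180.8 × (916/999) = 106.1 km³ of water.
Total added water ≈ 1.360×10^14 m³ over 3.46×10^14 m² → Δh = 0.393 m.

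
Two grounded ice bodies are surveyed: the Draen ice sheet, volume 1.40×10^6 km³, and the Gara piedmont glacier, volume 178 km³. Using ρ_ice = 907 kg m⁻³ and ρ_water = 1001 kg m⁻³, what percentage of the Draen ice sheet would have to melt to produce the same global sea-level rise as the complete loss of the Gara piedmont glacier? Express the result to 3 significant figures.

≈ 0.0127 %

Equal sea-level rise means equal mass of meltwater, i.e. equal mass of ice lost.
Ice mass of Gara: 1.614×10^14 kg; ice mass of Draen: 1.270×10^18 kg.
Fraction required = 1.614×10^14 / 1.270×10^18 = 1.27×10^-4 → 0.0127 %.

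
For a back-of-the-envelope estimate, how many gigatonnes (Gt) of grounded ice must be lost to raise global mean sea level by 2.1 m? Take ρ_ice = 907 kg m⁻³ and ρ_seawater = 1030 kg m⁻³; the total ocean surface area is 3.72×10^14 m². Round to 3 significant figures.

Required water volume = Δh × A = 2.1 m × 3.72×10^14 m² = 7.812×10^14 m³.
ρ_w = 1030 kg m⁻³, so the mass of water = 7.812×10^14 m³ × 1030 kg m⁻³ = 8.046×10^17 kg = 8.05×10^5 Gt (and the same mass of ice, by conservation).

≈ 8.05×10^5 Gt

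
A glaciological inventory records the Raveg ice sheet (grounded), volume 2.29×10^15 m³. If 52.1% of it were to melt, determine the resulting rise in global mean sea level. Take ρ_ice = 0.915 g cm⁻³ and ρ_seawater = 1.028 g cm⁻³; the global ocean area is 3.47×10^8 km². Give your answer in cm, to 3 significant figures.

Raveg: 0.521 × 2.29×10^15 m³ × (915/1028) = 1.062×10^15 m³ of water.
Spread over 3.47×10^14 m² of ocean, Δh = 1.062×10^15 / 3.47×10^14 = 3.06 m = 306 cm.

≈ 306 cm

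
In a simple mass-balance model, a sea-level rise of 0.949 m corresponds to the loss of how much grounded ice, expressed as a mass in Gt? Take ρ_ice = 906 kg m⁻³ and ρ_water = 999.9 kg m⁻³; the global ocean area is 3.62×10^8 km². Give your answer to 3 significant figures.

Required water volume = Δh × A = 0.949 m × 3.62×10^14 m² = 3.435×10^14 m³.
ρ_w = 999.9 kg m⁻³, so the mass of water = 3.435×10^14 m³ × 999.9 kg m⁻³ = 3.435×10^17 kg = 3.44×10^5 Gt (and the same mass of ice, by conservation).

≈ 3.44×10^5 Gt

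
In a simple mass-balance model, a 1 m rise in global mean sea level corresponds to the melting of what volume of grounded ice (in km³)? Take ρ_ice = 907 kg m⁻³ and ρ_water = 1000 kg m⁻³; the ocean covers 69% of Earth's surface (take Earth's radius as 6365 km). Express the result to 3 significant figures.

≈ 3.87×10^5 km³

Required water volume = Δh × A = 1 m × 3.51×10^14 m² = 3.513×10^14 m³ = 3.513×10^5 km³.
Ice volume = water volume × ρ_w/ρ_ice = 3.513×10^5 × 1000/907 = 3.87×10^5 km³.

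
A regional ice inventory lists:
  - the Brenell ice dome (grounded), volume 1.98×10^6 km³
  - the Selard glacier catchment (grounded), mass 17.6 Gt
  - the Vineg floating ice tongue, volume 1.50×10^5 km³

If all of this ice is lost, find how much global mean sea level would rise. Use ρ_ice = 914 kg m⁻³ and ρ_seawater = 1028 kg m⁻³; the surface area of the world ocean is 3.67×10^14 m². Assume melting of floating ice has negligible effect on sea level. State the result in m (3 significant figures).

Brenell: 1.98×10^6 km³ × (914/1028) = 1.760×10^6 km³ of water.
Selard: 17.6 Gt = 1.760×10^13 kg; dividing by ρ_w = 1028 kg m⁻³ gives 1.712×10^10 m³ of water.
The Vineg floating ice tongue is floating and already displaces its own weight of water, so its melt adds essentially nothing to sea level.
Total added water ≈ 1.760×10^15 m³ over 3.67×10^14 m² → Δh = 4.80 m.

≈ 4.80 m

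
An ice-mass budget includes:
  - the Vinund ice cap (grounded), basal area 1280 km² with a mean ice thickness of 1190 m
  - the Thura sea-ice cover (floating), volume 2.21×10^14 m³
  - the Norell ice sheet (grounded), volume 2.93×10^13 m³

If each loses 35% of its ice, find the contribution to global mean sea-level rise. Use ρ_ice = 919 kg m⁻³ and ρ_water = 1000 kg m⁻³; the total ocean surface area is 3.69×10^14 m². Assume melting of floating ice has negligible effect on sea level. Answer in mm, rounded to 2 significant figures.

Vinund: ice volume = 1280 km² × 1190 m = 1523 km³; 0.35 × 1523 × (919/1000) = 489.9 km³ of water.
The Thura sea-ice cover is floating and already displaces its own weight of water, so its melt adds essentially nothing to sea level.
Norell: 0.35 × 2.93×10^13 m³ × (919/1000) = 9.424×10^12 m³ of water.
Total added water ≈ 9.914×10^12 m³ over 3.69×10^14 m² → Δh = 0.0269 m = 27 mm.

≈ 27 mm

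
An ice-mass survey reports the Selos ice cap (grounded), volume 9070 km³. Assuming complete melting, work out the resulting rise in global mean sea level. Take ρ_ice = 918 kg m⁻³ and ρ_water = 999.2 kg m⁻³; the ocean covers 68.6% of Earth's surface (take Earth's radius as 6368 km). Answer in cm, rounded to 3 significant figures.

Selos: 9070 km³ × (918/999.2) = 8333 km³ of water.
Spread over 3.50×10^14 m² of ocean, Δh = 8.333×10^12 / 3.50×10^14 = 0.0238 m = 2.38 cm.

≈ 2.38 cm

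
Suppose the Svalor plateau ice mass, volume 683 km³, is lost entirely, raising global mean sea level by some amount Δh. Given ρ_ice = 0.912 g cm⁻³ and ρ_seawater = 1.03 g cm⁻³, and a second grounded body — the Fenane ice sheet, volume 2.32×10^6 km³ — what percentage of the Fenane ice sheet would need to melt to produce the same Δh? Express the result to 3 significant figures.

≈ 0.0294 %

Equal sea-level rise means equal mass of meltwater, i.e. equal mass of ice lost.
Ice mass of Svalor: 6.229×10^14 kg; ice mass of Fenane: 2.116×10^18 kg.
Fraction required = 6.229×10^14 / 2.116×10^18 = 2.94×10^-4 → 0.0294 %.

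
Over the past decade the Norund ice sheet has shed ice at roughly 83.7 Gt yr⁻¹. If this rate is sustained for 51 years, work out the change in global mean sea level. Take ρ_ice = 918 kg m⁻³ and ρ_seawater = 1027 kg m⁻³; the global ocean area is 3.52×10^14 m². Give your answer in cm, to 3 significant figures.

≈ 1.18 cm

Total mass lost = 83.7 Gt/yr × 51 yr = 4269 Gt = 4.269×10^15 kg.
ρ_w = 1027 kg m⁻³, so water volume = 4.269×10^15 / 1027 = 4.156×10^12 m³.
Δh = 4.156×10^12 / 3.52×10^14 = 0.0118 m = 1.18 cm.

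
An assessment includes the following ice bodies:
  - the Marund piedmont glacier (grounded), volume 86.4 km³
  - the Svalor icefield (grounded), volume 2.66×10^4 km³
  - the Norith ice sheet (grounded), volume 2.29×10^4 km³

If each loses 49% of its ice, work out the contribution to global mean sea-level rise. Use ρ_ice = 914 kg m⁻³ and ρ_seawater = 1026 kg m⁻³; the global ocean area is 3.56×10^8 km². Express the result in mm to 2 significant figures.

Marund: 0.49 × 86.4 km³ × (914/1026) = 37.71 km³ of water.
Svalor: 0.49 × 2.66×10^4 km³ × (914/1026) = 1.161×10^4 km³ of water.
Norith: 0.49 × 2.29×10^4 km³ × (914/1026) = 9996 km³ of water.
Total added water ≈ 2.164×10^13 m³ over 3.56×10^14 m² → Δh = 0.0608 m = 61 mm.

≈ 61 mm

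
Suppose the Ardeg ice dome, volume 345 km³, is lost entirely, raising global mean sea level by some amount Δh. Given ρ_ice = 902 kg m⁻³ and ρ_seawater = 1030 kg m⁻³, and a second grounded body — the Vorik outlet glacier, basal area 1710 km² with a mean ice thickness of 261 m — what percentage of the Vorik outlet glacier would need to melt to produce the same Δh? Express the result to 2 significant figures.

Equal sea-level rise means equal mass of meltwater, i.e. equal mass of ice lost.
Ice mass of Ardeg: 3.112×10^14 kg; ice mass of Vorik: 4.026×10^14 kg.
Fraction required = 3.112×10^14 / 4.026×10^14 = 0.773 → 77 %.

≈ 77 %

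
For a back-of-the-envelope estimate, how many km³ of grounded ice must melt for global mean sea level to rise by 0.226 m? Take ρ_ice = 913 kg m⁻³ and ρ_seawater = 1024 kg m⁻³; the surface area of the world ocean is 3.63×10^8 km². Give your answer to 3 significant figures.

Required water volume = Δh × A = 0.226 m × 3.63×10^14 m² = 8.204×10^13 m³ = 8.204×10^4 km³.
Ice volume = water volume × ρ_w/ρ_ice = 8.204×10^4 × 1024/913 = 9.20×10^4 km³.

≈ 9.20×10^4 km³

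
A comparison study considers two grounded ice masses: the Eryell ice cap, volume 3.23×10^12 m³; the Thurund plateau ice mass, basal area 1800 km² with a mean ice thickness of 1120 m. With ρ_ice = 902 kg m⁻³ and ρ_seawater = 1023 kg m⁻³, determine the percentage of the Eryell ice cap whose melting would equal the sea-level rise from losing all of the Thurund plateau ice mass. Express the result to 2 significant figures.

Equal sea-level rise means equal mass of meltwater, i.e. equal mass of ice lost.
Ice mass of Thurund: 1.818×10^15 kg; ice mass of Eryell: 2.913×10^15 kg.
Fraction required = 1.818×10^15 / 2.913×10^15 = 0.624 → 62 %.

≈ 62 %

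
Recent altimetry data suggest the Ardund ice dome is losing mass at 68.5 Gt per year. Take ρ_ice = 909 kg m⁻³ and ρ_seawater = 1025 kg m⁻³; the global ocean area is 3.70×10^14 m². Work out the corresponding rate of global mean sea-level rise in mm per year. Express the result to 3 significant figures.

ρ_w = 1025 kg m⁻³. Annual water volume added = 68.5 Gt / ρ_w = 6.850×10^13 kg / 1025 kg m⁻³ = 6.683×10^10 m³.
Δh per year = 6.683×10^10 / 3.70×10^14 = 1.81×10^-4 m = 0.181 mm.

≈ 0.181 mm/yr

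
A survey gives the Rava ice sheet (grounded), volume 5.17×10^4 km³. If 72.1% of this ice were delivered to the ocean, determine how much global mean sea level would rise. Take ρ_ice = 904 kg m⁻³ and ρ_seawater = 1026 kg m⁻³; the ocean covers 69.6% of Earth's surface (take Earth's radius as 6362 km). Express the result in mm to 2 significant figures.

Rava: 0.721 × 5.17×10^4 km³ × (904/1026) = 3.284×10^4 km³ of water.
Spread over 3.54×10^14 m² of ocean, Δh = 3.284×10^13 / 3.54×10^14 = 0.0928 m = 93 mm.

≈ 93 mm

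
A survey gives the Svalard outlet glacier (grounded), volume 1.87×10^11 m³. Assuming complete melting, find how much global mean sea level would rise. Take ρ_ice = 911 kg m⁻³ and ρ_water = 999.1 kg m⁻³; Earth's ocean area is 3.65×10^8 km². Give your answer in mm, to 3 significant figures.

≈ 0.467 mm

Svalard: 1.87×10^11 m³ × (911/999.1) = 1.705×10^11 m³ of water.
Spread over 3.65×10^14 m² of ocean, Δh = 1.705×10^11 / 3.65×10^14 = 4.67×10^-4 m = 0.467 mm.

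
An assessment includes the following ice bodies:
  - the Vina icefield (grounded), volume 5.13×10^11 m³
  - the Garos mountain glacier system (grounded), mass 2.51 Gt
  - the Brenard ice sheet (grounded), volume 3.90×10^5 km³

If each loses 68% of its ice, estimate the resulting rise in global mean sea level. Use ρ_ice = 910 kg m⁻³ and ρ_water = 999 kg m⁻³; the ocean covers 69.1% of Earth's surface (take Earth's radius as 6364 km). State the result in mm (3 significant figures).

≈ 688 mm

Vina: 0.68 × 5.13×10^11 m³ × (910/999) = 3.178×10^11 m³ of water.
Garos: 0.68 × 2.51 Gt = 1.707×10^12 kg; dividing by ρ_w = 999 kg m⁻³ gives 1.709×10^9 m³ of water.
Brenard: 0.68 × 3.90×10^5 km³ × (910/999) = 2.416×10^5 km³ of water.
Total added water ≈ 2.419×10^14 m³ over 3.52×10^14 m² → Δh = 0.688 m = 688 mm.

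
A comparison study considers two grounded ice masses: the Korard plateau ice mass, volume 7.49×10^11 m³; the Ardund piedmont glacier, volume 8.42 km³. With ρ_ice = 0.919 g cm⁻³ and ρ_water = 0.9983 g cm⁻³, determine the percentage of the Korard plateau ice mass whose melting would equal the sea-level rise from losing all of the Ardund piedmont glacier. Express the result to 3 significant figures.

≈ 1.12 %

Equal sea-level rise means equal mass of meltwater, i.e. equal mass of ice lost.
Ice mass of Ardund: 7.738×10^12 kg; ice mass of Korard: 6.883×10^14 kg.
Fraction required = 7.738×10^12 / 6.883×10^14 = 0.0112 → 1.12 %.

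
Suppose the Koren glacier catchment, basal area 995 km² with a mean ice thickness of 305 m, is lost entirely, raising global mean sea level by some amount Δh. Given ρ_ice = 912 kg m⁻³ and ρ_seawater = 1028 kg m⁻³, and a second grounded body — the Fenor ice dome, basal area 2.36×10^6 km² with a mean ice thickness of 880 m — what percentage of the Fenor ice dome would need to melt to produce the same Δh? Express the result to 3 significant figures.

≈ 0.0146 %

Equal sea-level rise means equal mass of meltwater, i.e. equal mass of ice lost.
Ice mass of Koren: 2.768×10^14 kg; ice mass of Fenor: 1.894×10^18 kg.
Fraction required = 2.768×10^14 / 1.894×10^18 = 1.46×10^-4 → 0.0146 %.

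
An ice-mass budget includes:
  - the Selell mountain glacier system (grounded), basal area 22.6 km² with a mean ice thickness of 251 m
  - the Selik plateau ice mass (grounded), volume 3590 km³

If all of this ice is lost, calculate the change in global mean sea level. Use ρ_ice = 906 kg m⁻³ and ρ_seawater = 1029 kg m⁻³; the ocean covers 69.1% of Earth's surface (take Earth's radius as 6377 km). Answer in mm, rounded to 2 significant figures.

≈ 9.0 mm

Selell: ice volume = 22.6 km² × 251 m = 5.673 km³; 5.673 × (906/1029) = 4.995 km³ of water.
Selik: 3590 km³ × (906/1029) = 3161 km³ of water.
Total added water ≈ 3.166×10^12 m³ over 3.53×10^14 m² → Δh = 8.97×10^-3 m = 9.0 mm.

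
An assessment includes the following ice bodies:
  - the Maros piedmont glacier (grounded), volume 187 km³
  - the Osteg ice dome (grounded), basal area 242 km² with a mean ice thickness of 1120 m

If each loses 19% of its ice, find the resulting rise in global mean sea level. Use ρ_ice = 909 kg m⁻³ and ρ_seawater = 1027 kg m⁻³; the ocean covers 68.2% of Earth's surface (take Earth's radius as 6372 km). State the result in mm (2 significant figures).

Maros: 0.19 × 187 km³ × (909/1027) = 31.45 km³ of water.
Osteg: ice volume = 242 km² × 1120 m = 271.0 km³; 0.19 × 271.0 × (909/1027) = 45.58 km³ of water.
Total added water ≈ 7.703×10^10 m³ over 3.48×10^14 m² → Δh = 2.21×10^-4 m = 0.22 mm.

≈ 0.22 mm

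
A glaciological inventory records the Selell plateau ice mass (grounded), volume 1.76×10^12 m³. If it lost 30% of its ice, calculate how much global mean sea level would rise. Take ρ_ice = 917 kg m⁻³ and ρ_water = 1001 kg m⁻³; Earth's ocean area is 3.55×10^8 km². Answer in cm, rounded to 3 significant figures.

Selell: 0.3 × 1.76×10^12 m³ × (917/1001) = 4.837×10^11 m³ of water.
Spread over 3.55×10^14 m² of ocean, Δh = 4.837×10^11 / 3.55×10^14 = 1.36×10^-3 m = 0.136 cm.

≈ 0.136 cm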